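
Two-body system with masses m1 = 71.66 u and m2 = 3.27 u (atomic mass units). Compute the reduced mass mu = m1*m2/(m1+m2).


mu = m1 * m2 / (m1 + m2)
= 71.66 * 3.27 / (71.66 + 3.27)
= 234.3282 / 74.93
= 3.1273 u

3.1273


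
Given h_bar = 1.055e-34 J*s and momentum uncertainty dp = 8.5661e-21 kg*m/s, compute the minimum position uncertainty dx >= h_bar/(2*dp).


dx = h_bar / (2 * dp)
= 1.055e-34 / (2 * 8.5661e-21)
= 1.055e-34 / 1.7132e-20
= 6.1580e-15 m

6.1580e-15


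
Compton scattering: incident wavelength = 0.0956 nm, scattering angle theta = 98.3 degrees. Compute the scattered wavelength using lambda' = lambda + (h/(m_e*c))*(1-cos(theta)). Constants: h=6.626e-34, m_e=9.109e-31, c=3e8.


Compton wavelength: h/(m_e*c) = 2.4247e-12 m
d_lambda = 2.4247e-12 * (1 - cos(98.3 deg))
= 2.4247e-12 * 1.144356
= 2.7747e-12 m = 0.002775 nm
lambda' = 0.0956 + 0.002775
= 0.098375 nm

0.098375


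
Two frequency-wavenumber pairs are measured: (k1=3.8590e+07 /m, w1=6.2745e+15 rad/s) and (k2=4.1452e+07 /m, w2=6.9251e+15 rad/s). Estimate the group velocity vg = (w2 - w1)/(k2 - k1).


vg = (w2 - w1) / (k2 - k1)
= (6.9251e+15 - 6.2745e+15) / (4.1452e+07 - 3.8590e+07)
= 6.5060e+14 / 2.8620e+06
= 2.2732e+08 m/s

2.2732e+08


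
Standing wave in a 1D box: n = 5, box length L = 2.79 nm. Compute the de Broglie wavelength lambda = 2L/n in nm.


lambda = 2L / n
= 2 * 2.79 / 5
= 5.58 / 5
= 1.116 nm

1.116


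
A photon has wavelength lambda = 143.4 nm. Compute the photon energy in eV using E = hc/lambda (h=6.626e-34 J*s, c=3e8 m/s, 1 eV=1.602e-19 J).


E = hc / lambda
= (6.626e-34)(3e8) / (143.4e-9)
= 1.9878e-25 / 1.4340e-07
= 1.3862e-18 J
Converting to eV: 1.3862e-18 / 1.602e-19
= 8.6529 eV

8.6529


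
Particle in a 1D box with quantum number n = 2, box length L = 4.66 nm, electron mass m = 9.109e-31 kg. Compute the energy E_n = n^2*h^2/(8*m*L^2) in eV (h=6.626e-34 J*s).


E = n^2 * h^2 / (8 * m * L^2)
= 2^2 * (6.626e-34)^2 / (8 * 9.109e-31 * (4.66e-9)^2)
= 4 * 4.3904e-67 / (8 * 9.109e-31 * 2.1716e-17)
= 1.1098e-20 J
= 0.0693 eV

0.0693


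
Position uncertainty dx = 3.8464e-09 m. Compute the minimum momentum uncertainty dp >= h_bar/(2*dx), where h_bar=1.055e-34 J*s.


dp = h_bar / (2 * dx)
= 1.055e-34 / (2 * 3.8464e-09)
= 1.055e-34 / 7.6928e-09
= 1.3714e-26 kg*m/s

1.3714e-26


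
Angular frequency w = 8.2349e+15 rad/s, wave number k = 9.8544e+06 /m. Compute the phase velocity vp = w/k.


vp = w / k
= 8.2349e+15 / 9.8544e+06
= 8.3566e+08 m/s

8.3566e+08


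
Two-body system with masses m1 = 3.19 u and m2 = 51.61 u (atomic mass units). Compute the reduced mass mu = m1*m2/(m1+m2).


mu = m1 * m2 / (m1 + m2)
= 3.19 * 51.61 / (3.19 + 51.61)
= 164.6359 / 54.8
= 3.0043 u

3.0043


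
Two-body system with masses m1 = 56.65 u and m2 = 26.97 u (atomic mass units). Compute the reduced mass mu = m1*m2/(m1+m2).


mu = m1 * m2 / (m1 + m2)
= 56.65 * 26.97 / (56.65 + 26.97)
= 1527.8505 / 83.62
= 18.2714 u

18.2714


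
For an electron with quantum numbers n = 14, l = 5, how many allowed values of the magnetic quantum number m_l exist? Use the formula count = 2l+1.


m_l ranges from -l to +l in integer steps
So m_l goes from -5 to +5
Count = 2l + 1 = 2*5 + 1
= 11

11


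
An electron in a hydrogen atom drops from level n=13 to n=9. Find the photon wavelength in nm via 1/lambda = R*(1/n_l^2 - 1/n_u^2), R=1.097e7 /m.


1/lambda = R * (1/n_l^2 - 1/n_u^2)
= 1.097e7 * (1/9^2 - 1/13^2)
= 1.097e7 * (0.012346 - 0.005917)
= 1.097e7 * 0.006429
= 7.0521e+04 /m
lambda = 1 / 7.0521e+04 = 14180.2022 nm

14180.2022


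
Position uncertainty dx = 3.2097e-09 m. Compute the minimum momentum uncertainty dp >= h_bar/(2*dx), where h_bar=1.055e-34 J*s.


dp = h_bar / (2 * dx)
= 1.055e-34 / (2 * 3.2097e-09)
= 1.055e-34 / 6.4194e-09
= 1.6435e-26 kg*m/s

1.6435e-26


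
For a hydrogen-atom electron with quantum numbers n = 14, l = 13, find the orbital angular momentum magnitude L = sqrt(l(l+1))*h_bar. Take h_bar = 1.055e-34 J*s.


L = sqrt(l*(l+1)) * h_bar
= sqrt(13 * 14) * 1.055e-34
= sqrt(182) * 1.055e-34
= 13.4907 * 1.055e-34
= 1.4233e-33 J*s

1.4233e-33


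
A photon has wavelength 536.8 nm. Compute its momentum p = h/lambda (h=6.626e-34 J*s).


p = h / lambda
= 6.626e-34 / (536.8e-9)
= 6.626e-34 / 5.3680e-07
= 1.2344e-27 kg*m/s

1.2344e-27


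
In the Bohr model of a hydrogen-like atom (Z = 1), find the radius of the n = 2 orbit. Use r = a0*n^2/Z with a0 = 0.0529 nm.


r = a0 * n^2 / Z
= 0.0529 * 2^2 / 1
= 0.0529 * 4 / 1
= 0.2116 nm

0.2116


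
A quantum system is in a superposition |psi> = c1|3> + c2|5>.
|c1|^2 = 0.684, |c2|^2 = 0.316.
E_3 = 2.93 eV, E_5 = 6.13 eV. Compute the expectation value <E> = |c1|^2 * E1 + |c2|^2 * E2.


<E> = |c1|^2 * E1 + |c2|^2 * E2
= 0.684 * 2.93 + 0.316 * 6.13
= 2.0041 + 1.9371
= 3.9412 eV

3.9412


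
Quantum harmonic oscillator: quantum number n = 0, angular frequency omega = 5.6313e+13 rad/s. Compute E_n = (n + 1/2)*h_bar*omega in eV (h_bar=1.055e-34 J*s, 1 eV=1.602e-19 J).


E = (n + 1/2) * h_bar * omega
= (0 + 0.5) * 1.055e-34 * 5.6313e+13
= 0.5 * 5.9410e-21
= 2.9705e-21 J
= 0.0185 eV

0.0185


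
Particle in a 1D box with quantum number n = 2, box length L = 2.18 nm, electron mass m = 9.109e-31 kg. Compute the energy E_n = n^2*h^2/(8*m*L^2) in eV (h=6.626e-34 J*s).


E = n^2 * h^2 / (8 * m * L^2)
= 2^2 * (6.626e-34)^2 / (8 * 9.109e-31 * (2.18e-9)^2)
= 4 * 4.3904e-67 / (8 * 9.109e-31 * 4.7524e-18)
= 5.0709e-20 J
= 0.3165 eV

0.3165


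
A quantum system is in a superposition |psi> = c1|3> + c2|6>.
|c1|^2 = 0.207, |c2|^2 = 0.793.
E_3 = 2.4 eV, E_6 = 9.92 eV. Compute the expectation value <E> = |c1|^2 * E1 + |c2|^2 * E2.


<E> = |c1|^2 * E1 + |c2|^2 * E2
= 0.207 * 2.4 + 0.793 * 9.92
= 0.4968 + 7.8666
= 8.3634 eV

8.3634


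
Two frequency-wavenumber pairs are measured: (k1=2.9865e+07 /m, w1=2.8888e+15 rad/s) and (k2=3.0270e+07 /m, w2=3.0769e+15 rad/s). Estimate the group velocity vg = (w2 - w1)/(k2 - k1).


vg = (w2 - w1) / (k2 - k1)
= (3.0769e+15 - 2.8888e+15) / (3.0270e+07 - 2.9865e+07)
= 1.8810e+14 / 4.0500e+05
= 4.6444e+08 m/s

4.6444e+08


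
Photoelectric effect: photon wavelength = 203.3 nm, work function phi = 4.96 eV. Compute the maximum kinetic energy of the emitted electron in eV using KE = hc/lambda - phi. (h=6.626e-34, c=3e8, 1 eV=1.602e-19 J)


E_photon = hc / lambda
= (6.626e-34)(3e8) / (203.3e-9)
= 9.7777e-19 J
= 6.1034 eV
KE = E_photon - phi
= 6.1034 - 4.96
= 1.1434 eV

1.1434


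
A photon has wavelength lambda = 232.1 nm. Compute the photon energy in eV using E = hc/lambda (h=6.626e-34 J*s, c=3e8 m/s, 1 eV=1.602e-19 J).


E = hc / lambda
= (6.626e-34)(3e8) / (232.1e-9)
= 1.9878e-25 / 2.3210e-07
= 8.5644e-19 J
Converting to eV: 8.5644e-19 / 1.602e-19
= 5.3461 eV

5.3461


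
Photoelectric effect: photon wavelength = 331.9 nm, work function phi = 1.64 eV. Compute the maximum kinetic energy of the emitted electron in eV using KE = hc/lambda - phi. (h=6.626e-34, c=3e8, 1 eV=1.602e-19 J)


E_photon = hc / lambda
= (6.626e-34)(3e8) / (331.9e-9)
= 5.9892e-19 J
= 3.7385 eV
KE = E_photon - phi
= 3.7385 - 1.64
= 2.0985 eV

2.0985


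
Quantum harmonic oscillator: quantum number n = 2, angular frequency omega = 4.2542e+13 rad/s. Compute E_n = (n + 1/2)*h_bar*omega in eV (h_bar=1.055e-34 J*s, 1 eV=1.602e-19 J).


E = (n + 1/2) * h_bar * omega
= (2 + 0.5) * 1.055e-34 * 4.2542e+13
= 2.5 * 4.4882e-21
= 1.1220e-20 J
= 0.07 eV

0.07


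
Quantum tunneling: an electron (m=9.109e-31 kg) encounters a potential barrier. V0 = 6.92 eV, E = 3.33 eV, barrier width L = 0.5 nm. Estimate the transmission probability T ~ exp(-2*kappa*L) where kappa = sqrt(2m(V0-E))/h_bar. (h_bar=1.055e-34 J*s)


V0 - E = 3.59 eV = 5.7512e-19 J
kappa = sqrt(2 * m * (V0-E)) / h_bar
= sqrt(2 * 9.109e-31 * 5.7512e-19) / 1.055e-34
= 9.7023e+09 /m
2*kappa*L = 2 * 9.7023e+09 * 0.5e-9
= 9.7023
T = exp(-9.7023) = 6.114042e-05

6.114042e-05


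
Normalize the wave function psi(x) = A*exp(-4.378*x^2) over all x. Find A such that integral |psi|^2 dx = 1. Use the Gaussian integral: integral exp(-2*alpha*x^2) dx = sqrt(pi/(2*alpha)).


integral |psi|^2 dx = A^2 * sqrt(pi/(2*alpha)) = 1
A^2 = sqrt(2*alpha/pi)
= sqrt(2 * 4.378 / pi)
= 1.669467
A = sqrt(1.669467)
= 1.2921

1.2921


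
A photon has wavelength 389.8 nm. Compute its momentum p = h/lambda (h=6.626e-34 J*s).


p = h / lambda
= 6.626e-34 / (389.8e-9)
= 6.626e-34 / 3.8980e-07
= 1.6998e-27 kg*m/s

1.6998e-27


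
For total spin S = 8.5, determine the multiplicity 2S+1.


Spin multiplicity = 2S + 1
= 2 * 8.5 + 1
= 17.0 + 1
= 18

18


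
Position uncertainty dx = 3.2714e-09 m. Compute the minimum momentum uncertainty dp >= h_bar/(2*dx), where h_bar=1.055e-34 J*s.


dp = h_bar / (2 * dx)
= 1.055e-34 / (2 * 3.2714e-09)
= 1.055e-34 / 6.5428e-09
= 1.6125e-26 kg*m/s

1.6125e-26


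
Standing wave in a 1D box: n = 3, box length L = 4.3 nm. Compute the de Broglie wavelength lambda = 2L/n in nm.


lambda = 2L / n
= 2 * 4.3 / 3
= 8.6 / 3
= 2.8667 nm

2.8667


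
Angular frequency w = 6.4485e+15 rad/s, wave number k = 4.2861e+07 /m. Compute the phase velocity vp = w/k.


vp = w / k
= 6.4485e+15 / 4.2861e+07
= 1.5045e+08 m/s

1.5045e+08


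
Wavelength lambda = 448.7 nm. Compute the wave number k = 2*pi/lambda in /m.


k = 2 * pi / lambda
= 6.2832 / (448.7e-9)
= 6.2832 / 4.4870e-07
= 1.4003e+07 /m

1.4003e+07


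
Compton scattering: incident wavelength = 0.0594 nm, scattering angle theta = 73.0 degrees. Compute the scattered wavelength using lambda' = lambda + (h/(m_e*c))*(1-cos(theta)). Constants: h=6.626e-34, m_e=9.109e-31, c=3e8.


Compton wavelength: h/(m_e*c) = 2.4247e-12 m
d_lambda = 2.4247e-12 * (1 - cos(73.0 deg))
= 2.4247e-12 * 0.707628
= 1.7158e-12 m = 0.001716 nm
lambda' = 0.0594 + 0.001716
= 0.061116 nm

0.061116


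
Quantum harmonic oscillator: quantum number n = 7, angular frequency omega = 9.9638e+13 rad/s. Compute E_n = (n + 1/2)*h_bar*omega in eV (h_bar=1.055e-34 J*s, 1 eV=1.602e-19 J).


E = (n + 1/2) * h_bar * omega
= (7 + 0.5) * 1.055e-34 * 9.9638e+13
= 7.5 * 1.0512e-20
= 7.8839e-20 J
= 0.4921 eV

0.4921


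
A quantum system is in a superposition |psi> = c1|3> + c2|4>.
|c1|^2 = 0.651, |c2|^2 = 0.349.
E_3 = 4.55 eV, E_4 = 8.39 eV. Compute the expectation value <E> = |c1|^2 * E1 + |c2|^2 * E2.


<E> = |c1|^2 * E1 + |c2|^2 * E2
= 0.651 * 4.55 + 0.349 * 8.39
= 2.9621 + 2.9281
= 5.8902 eV

5.8902


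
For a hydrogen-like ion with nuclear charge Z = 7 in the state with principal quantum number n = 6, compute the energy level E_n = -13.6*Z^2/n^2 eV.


E_n = -13.6 * Z^2 / n^2
= -13.6 * 7^2 / 6^2
= -13.6 * 49 / 36
= -18.5111 eV

-18.5111


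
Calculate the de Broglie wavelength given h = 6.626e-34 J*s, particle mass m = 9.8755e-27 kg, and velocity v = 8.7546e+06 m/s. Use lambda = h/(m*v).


lambda = h / (m * v)
= 6.626e-34 / (9.8755e-27 * 8.7546e+06)
= 6.626e-34 / 8.6456e-20
= 7.6640e-15 m

7.6640e-15


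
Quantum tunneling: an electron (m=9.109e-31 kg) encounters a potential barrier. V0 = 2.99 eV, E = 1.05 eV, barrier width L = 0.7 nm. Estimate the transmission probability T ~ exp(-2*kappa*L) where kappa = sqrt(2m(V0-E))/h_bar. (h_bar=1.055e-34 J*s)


V0 - E = 1.94 eV = 3.1079e-19 J
kappa = sqrt(2 * m * (V0-E)) / h_bar
= sqrt(2 * 9.109e-31 * 3.1079e-19) / 1.055e-34
= 7.1323e+09 /m
2*kappa*L = 2 * 7.1323e+09 * 0.7e-9
= 9.9852
T = exp(-9.9852) = 4.607549e-05

4.607549e-05


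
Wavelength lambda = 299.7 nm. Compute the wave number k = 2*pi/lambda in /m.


k = 2 * pi / lambda
= 6.2832 / (299.7e-9)
= 6.2832 / 2.9970e-07
= 2.0965e+07 /m

2.0965e+07


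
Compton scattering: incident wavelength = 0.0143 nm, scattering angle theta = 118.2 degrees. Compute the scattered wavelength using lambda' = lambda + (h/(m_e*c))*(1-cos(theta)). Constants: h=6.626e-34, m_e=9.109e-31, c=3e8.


Compton wavelength: h/(m_e*c) = 2.4247e-12 m
d_lambda = 2.4247e-12 * (1 - cos(118.2 deg))
= 2.4247e-12 * 1.472551
= 3.5705e-12 m = 0.003571 nm
lambda' = 0.0143 + 0.003571
= 0.017871 nm

0.017871


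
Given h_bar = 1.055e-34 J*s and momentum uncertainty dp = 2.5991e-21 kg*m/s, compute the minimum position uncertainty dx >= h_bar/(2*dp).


dx = h_bar / (2 * dp)
= 1.055e-34 / (2 * 2.5991e-21)
= 1.055e-34 / 5.1982e-21
= 2.0295e-14 m

2.0295e-14


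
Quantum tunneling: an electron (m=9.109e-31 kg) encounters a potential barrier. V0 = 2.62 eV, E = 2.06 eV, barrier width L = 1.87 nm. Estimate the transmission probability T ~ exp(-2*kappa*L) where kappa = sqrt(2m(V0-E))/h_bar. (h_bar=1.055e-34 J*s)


V0 - E = 0.56 eV = 8.9712e-20 J
kappa = sqrt(2 * m * (V0-E)) / h_bar
= sqrt(2 * 9.109e-31 * 8.9712e-20) / 1.055e-34
= 3.8320e+09 /m
2*kappa*L = 2 * 3.8320e+09 * 1.87e-9
= 14.3316
T = exp(-14.3316) = 5.968484e-07

5.968484e-07


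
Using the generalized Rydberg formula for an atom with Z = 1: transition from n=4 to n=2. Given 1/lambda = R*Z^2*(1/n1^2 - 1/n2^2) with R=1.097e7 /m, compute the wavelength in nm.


1/lambda = R * Z^2 * (1/n1^2 - 1/n2^2)
= 1.097e7 * 1^2 * (1/2^2 - 1/4^2)
= 1.097e7 * 1 * (0.25 - 0.0625)
= 2.0569e+06 /m
lambda = 1 / 2.0569e+06
= 486.1744 nm

486.1744


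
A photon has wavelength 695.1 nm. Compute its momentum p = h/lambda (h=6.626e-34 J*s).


p = h / lambda
= 6.626e-34 / (695.1e-9)
= 6.626e-34 / 6.9510e-07
= 9.5324e-28 kg*m/s

9.5324e-28


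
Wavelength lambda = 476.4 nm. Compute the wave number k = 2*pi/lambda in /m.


k = 2 * pi / lambda
= 6.2832 / (476.4e-9)
= 6.2832 / 4.7640e-07
= 1.3189e+07 /m

1.3189e+07


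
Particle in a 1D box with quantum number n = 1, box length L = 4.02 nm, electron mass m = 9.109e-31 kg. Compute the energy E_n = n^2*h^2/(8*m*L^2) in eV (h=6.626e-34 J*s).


E = n^2 * h^2 / (8 * m * L^2)
= 1^2 * (6.626e-34)^2 / (8 * 9.109e-31 * (4.02e-9)^2)
= 1 * 4.3904e-67 / (8 * 9.109e-31 * 1.6160e-17)
= 3.7281e-21 J
= 0.0233 eV

0.0233


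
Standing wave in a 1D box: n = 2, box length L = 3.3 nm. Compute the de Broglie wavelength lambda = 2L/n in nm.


lambda = 2L / n
= 2 * 3.3 / 2
= 6.6 / 2
= 3.3 nm

3.3


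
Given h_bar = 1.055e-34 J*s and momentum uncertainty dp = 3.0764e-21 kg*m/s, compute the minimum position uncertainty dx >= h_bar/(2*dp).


dx = h_bar / (2 * dp)
= 1.055e-34 / (2 * 3.0764e-21)
= 1.055e-34 / 6.1528e-21
= 1.7147e-14 m

1.7147e-14


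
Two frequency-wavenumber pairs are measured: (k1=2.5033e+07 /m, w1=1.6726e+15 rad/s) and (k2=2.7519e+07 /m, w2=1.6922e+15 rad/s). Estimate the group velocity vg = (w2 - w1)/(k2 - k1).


vg = (w2 - w1) / (k2 - k1)
= (1.6922e+15 - 1.6726e+15) / (2.7519e+07 - 2.5033e+07)
= 1.9600e+13 / 2.4860e+06
= 7.8842e+06 m/s

7.8842e+06


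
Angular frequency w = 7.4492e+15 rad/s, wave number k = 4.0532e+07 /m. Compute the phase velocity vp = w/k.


vp = w / k
= 7.4492e+15 / 4.0532e+07
= 1.8379e+08 m/s

1.8379e+08


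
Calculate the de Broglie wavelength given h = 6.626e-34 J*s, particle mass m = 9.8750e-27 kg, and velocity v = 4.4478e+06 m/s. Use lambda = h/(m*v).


lambda = h / (m * v)
= 6.626e-34 / (9.8750e-27 * 4.4478e+06)
= 6.626e-34 / 4.3922e-20
= 1.5086e-14 m

1.5086e-14


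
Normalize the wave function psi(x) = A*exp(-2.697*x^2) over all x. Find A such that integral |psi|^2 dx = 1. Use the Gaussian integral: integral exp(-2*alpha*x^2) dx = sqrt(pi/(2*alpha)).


integral |psi|^2 dx = A^2 * sqrt(pi/(2*alpha)) = 1
A^2 = sqrt(2*alpha/pi)
= sqrt(2 * 2.697 / pi)
= 1.31033
A = sqrt(1.31033)
= 1.1447

1.1447


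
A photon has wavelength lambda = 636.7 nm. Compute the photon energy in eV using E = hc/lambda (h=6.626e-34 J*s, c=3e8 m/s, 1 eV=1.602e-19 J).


E = hc / lambda
= (6.626e-34)(3e8) / (636.7e-9)
= 1.9878e-25 / 6.3670e-07
= 3.1220e-19 J
Converting to eV: 3.1220e-19 / 1.602e-19
= 1.9488 eV

1.9488


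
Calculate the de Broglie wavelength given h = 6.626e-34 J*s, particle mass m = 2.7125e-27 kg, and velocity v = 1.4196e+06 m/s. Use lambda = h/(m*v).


lambda = h / (m * v)
= 6.626e-34 / (2.7125e-27 * 1.4196e+06)
= 6.626e-34 / 3.8507e-21
= 1.7207e-13 m

1.7207e-13


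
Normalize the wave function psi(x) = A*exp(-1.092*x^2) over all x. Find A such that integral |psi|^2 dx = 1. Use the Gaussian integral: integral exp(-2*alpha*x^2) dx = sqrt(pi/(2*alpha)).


integral |psi|^2 dx = A^2 * sqrt(pi/(2*alpha)) = 1
A^2 = sqrt(2*alpha/pi)
= sqrt(2 * 1.092 / pi)
= 0.83378
A = sqrt(0.83378)
= 0.9131

0.9131


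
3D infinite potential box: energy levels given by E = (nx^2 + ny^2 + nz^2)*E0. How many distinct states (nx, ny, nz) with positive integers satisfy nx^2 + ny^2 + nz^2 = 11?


Enumerate all (nx, ny, nz) with nx^2 + ny^2 + nz^2 = 11:
(1,1,3)
(1,3,1)
(3,1,1)
Total degeneracy = 3

3


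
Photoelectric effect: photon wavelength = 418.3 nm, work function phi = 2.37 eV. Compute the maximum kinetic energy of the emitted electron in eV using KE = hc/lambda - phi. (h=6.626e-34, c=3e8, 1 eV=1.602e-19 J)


E_photon = hc / lambda
= (6.626e-34)(3e8) / (418.3e-9)
= 4.7521e-19 J
= 2.9663 eV
KE = E_photon - phi
= 2.9663 - 2.37
= 0.5963 eV

0.5963


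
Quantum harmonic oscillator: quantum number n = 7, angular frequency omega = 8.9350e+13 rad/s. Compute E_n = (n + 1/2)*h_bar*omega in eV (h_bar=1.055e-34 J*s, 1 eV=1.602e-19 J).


E = (n + 1/2) * h_bar * omega
= (7 + 0.5) * 1.055e-34 * 8.9350e+13
= 7.5 * 9.4264e-21
= 7.0698e-20 J
= 0.4413 eV

0.4413


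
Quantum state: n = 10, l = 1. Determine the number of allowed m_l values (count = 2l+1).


m_l ranges from -l to +l in integer steps
So m_l goes from -1 to +1
Count = 2l + 1 = 2*1 + 1
= 3

3


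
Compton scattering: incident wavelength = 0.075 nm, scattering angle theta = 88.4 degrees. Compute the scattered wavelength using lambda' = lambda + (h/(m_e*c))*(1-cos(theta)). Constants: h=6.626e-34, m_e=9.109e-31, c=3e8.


Compton wavelength: h/(m_e*c) = 2.4247e-12 m
d_lambda = 2.4247e-12 * (1 - cos(88.4 deg))
= 2.4247e-12 * 0.972078
= 2.3570e-12 m = 0.002357 nm
lambda' = 0.075 + 0.002357
= 0.077357 nm

0.077357


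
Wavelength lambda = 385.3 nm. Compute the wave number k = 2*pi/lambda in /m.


k = 2 * pi / lambda
= 6.2832 / (385.3e-9)
= 6.2832 / 3.8530e-07
= 1.6307e+07 /m

1.6307e+07


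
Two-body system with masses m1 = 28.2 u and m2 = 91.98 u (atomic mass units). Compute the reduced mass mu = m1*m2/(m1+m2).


mu = m1 * m2 / (m1 + m2)
= 28.2 * 91.98 / (28.2 + 91.98)
= 2593.836 / 120.18
= 21.5829 u

21.5829


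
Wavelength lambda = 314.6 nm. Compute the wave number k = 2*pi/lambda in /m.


k = 2 * pi / lambda
= 6.2832 / (314.6e-9)
= 6.2832 / 3.1460e-07
= 1.9972e+07 /m

1.9972e+07


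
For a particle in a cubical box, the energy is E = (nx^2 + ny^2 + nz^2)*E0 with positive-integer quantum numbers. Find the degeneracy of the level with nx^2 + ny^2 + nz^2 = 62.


Enumerate all (nx, ny, nz) with nx^2 + ny^2 + nz^2 = 62:
(1,5,6)
(1,6,5)
(2,3,7)
(2,7,3)
(3,2,7)
(3,7,2)
(5,1,6)
(5,6,1)
(6,1,5)
(6,5,1)
(7,2,3)
(7,3,2)
Total degeneracy = 12

12


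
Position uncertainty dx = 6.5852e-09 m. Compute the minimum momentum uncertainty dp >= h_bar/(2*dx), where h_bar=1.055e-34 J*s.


dp = h_bar / (2 * dx)
= 1.055e-34 / (2 * 6.5852e-09)
= 1.055e-34 / 1.3170e-08
= 8.0104e-27 kg*m/s

8.0104e-27


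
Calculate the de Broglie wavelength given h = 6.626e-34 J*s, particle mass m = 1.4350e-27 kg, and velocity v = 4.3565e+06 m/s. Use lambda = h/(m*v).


lambda = h / (m * v)
= 6.626e-34 / (1.4350e-27 * 4.3565e+06)
= 6.626e-34 / 6.2516e-21
= 1.0599e-13 m

1.0599e-13


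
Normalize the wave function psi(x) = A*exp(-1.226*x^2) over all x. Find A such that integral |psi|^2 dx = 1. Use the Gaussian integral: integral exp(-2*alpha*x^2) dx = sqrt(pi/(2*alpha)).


integral |psi|^2 dx = A^2 * sqrt(pi/(2*alpha)) = 1
A^2 = sqrt(2*alpha/pi)
= sqrt(2 * 1.226 / pi)
= 0.883457
A = sqrt(0.883457)
= 0.9399

0.9399


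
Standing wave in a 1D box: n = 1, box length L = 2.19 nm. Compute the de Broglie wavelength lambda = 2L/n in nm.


lambda = 2L / n
= 2 * 2.19 / 1
= 4.38 / 1
= 4.38 nm

4.38


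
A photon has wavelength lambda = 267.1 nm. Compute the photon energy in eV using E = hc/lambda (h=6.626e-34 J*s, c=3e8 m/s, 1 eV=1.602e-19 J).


E = hc / lambda
= (6.626e-34)(3e8) / (267.1e-9)
= 1.9878e-25 / 2.6710e-07
= 7.4422e-19 J
Converting to eV: 7.4422e-19 / 1.602e-19
= 4.6455 eV

4.6455


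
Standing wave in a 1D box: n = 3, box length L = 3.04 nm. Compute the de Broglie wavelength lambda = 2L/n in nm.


lambda = 2L / n
= 2 * 3.04 / 3
= 6.08 / 3
= 2.0267 nm

2.0267


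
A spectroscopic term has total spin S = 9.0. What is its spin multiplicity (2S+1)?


Spin multiplicity = 2S + 1
= 2 * 9.0 + 1
= 18.0 + 1
= 19

19


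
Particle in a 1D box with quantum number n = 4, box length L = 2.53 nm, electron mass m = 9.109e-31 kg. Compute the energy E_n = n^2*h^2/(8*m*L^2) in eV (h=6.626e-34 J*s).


E = n^2 * h^2 / (8 * m * L^2)
= 4^2 * (6.626e-34)^2 / (8 * 9.109e-31 * (2.53e-9)^2)
= 16 * 4.3904e-67 / (8 * 9.109e-31 * 6.4009e-18)
= 1.5060e-19 J
= 0.9401 eV

0.9401


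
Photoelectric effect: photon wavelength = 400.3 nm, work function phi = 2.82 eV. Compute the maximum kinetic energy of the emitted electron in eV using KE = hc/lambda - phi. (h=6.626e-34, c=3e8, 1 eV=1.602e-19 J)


E_photon = hc / lambda
= (6.626e-34)(3e8) / (400.3e-9)
= 4.9658e-19 J
= 3.0997 eV
KE = E_photon - phi
= 3.0997 - 2.82
= 0.2797 eV

0.2797


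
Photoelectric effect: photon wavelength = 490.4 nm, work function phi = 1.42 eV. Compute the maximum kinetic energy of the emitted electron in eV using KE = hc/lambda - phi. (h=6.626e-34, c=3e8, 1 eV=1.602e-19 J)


E_photon = hc / lambda
= (6.626e-34)(3e8) / (490.4e-9)
= 4.0534e-19 J
= 2.5302 eV
KE = E_photon - phi
= 2.5302 - 1.42
= 1.1102 eV

1.1102


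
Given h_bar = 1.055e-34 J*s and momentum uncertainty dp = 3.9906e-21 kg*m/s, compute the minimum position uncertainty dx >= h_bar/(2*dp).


dx = h_bar / (2 * dp)
= 1.055e-34 / (2 * 3.9906e-21)
= 1.055e-34 / 7.9812e-21
= 1.3219e-14 m

1.3219e-14


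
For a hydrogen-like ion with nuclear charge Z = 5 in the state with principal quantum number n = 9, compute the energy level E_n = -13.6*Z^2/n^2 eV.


E_n = -13.6 * Z^2 / n^2
= -13.6 * 5^2 / 9^2
= -13.6 * 25 / 81
= -4.1975 eV

-4.1975


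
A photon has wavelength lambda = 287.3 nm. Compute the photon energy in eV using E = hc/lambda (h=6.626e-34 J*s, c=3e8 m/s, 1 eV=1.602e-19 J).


E = hc / lambda
= (6.626e-34)(3e8) / (287.3e-9)
= 1.9878e-25 / 2.8730e-07
= 6.9189e-19 J
Converting to eV: 6.9189e-19 / 1.602e-19
= 4.3189 eV

4.3189


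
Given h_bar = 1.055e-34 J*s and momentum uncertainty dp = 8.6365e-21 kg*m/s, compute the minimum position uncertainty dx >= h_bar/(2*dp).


dx = h_bar / (2 * dp)
= 1.055e-34 / (2 * 8.6365e-21)
= 1.055e-34 / 1.7273e-20
= 6.1078e-15 m

6.1078e-15


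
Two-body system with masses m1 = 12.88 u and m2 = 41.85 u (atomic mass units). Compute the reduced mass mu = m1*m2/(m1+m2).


mu = m1 * m2 / (m1 + m2)
= 12.88 * 41.85 / (12.88 + 41.85)
= 539.028 / 54.73
= 9.8489 u

9.8489


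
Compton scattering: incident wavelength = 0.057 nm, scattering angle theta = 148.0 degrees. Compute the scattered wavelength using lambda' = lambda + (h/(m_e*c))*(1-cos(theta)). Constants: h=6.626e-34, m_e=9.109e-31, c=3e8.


Compton wavelength: h/(m_e*c) = 2.4247e-12 m
d_lambda = 2.4247e-12 * (1 - cos(148.0 deg))
= 2.4247e-12 * 1.848048
= 4.4810e-12 m = 0.004481 nm
lambda' = 0.057 + 0.004481
= 0.061481 nm

0.061481


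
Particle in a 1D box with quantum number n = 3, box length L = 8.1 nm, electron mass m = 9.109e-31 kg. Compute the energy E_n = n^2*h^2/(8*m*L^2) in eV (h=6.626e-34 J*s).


E = n^2 * h^2 / (8 * m * L^2)
= 3^2 * (6.626e-34)^2 / (8 * 9.109e-31 * (8.1e-9)^2)
= 9 * 4.3904e-67 / (8 * 9.109e-31 * 6.5610e-17)
= 8.2645e-21 J
= 0.0516 eV

0.0516


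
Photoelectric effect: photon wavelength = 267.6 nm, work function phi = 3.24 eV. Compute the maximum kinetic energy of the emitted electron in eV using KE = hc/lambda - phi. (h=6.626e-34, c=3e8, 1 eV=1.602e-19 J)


E_photon = hc / lambda
= (6.626e-34)(3e8) / (267.6e-9)
= 7.4283e-19 J
= 4.6369 eV
KE = E_photon - phi
= 4.6369 - 3.24
= 1.3969 eV

1.3969


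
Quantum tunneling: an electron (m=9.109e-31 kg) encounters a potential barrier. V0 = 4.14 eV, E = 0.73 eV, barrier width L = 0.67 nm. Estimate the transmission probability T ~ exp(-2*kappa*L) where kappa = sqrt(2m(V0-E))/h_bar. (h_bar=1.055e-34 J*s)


V0 - E = 3.41 eV = 5.4628e-19 J
kappa = sqrt(2 * m * (V0-E)) / h_bar
= sqrt(2 * 9.109e-31 * 5.4628e-19) / 1.055e-34
= 9.4560e+09 /m
2*kappa*L = 2 * 9.4560e+09 * 0.67e-9
= 12.671
T = exp(-12.671) = 3.140882e-06

3.140882e-06


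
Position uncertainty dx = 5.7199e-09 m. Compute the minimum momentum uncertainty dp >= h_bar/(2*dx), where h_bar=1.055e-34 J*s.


dp = h_bar / (2 * dx)
= 1.055e-34 / (2 * 5.7199e-09)
= 1.055e-34 / 1.1440e-08
= 9.2222e-27 kg*m/s

9.2222e-27


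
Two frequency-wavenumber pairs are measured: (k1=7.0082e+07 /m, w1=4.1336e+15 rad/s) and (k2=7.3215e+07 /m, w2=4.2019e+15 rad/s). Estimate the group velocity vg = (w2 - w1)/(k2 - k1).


vg = (w2 - w1) / (k2 - k1)
= (4.2019e+15 - 4.1336e+15) / (7.3215e+07 - 7.0082e+07)
= 6.8300e+13 / 3.1330e+06
= 2.1800e+07 m/s

2.1800e+07


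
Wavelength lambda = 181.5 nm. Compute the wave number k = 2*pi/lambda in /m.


k = 2 * pi / lambda
= 6.2832 / (181.5e-9)
= 6.2832 / 1.8150e-07
= 3.4618e+07 /m

3.4618e+07


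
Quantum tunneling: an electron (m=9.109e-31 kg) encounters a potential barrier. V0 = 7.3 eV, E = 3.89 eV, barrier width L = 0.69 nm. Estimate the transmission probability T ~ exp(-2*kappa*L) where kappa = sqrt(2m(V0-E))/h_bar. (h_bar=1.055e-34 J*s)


V0 - E = 3.41 eV = 5.4628e-19 J
kappa = sqrt(2 * m * (V0-E)) / h_bar
= sqrt(2 * 9.109e-31 * 5.4628e-19) / 1.055e-34
= 9.4560e+09 /m
2*kappa*L = 2 * 9.4560e+09 * 0.69e-9
= 13.0492
T = exp(-13.0492) = 2.151713e-06

2.151713e-06


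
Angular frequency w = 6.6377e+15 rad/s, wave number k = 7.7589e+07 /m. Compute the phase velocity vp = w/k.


vp = w / k
= 6.6377e+15 / 7.7589e+07
= 8.5549e+07 m/s

8.5549e+07


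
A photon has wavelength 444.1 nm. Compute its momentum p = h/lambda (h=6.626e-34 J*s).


p = h / lambda
= 6.626e-34 / (444.1e-9)
= 6.626e-34 / 4.4410e-07
= 1.4920e-27 kg*m/s

1.4920e-27


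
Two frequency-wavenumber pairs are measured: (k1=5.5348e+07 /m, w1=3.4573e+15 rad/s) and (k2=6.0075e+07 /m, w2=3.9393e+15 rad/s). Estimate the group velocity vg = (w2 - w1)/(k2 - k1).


vg = (w2 - w1) / (k2 - k1)
= (3.9393e+15 - 3.4573e+15) / (6.0075e+07 - 5.5348e+07)
= 4.8200e+14 / 4.7270e+06
= 1.0197e+08 m/s

1.0197e+08


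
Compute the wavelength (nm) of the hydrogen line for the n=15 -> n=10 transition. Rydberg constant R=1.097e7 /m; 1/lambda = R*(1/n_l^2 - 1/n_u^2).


1/lambda = R * (1/n_l^2 - 1/n_u^2)
= 1.097e7 * (1/10^2 - 1/15^2)
= 1.097e7 * (0.01 - 0.004444)
= 1.097e7 * 0.005556
= 6.0944e+04 /m
lambda = 1 / 6.0944e+04 = 16408.3865 nm

16408.3865


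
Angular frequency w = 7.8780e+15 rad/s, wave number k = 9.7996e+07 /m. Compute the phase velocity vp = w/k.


vp = w / k
= 7.8780e+15 / 9.7996e+07
= 8.0391e+07 m/s

8.0391e+07


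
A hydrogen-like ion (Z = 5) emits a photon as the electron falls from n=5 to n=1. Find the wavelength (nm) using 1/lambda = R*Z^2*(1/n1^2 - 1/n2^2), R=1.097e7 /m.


1/lambda = R * Z^2 * (1/n1^2 - 1/n2^2)
= 1.097e7 * 5^2 * (1/1^2 - 1/5^2)
= 1.097e7 * 25 * (1.0 - 0.04)
= 2.6328e+08 /m
lambda = 1 / 2.6328e+08
= 3.7982 nm

3.7982


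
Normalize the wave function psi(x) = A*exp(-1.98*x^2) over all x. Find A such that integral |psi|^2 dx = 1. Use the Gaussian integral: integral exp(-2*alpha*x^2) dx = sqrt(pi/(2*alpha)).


integral |psi|^2 dx = A^2 * sqrt(pi/(2*alpha)) = 1
A^2 = sqrt(2*alpha/pi)
= sqrt(2 * 1.98 / pi)
= 1.122723
A = sqrt(1.122723)
= 1.0596

1.0596


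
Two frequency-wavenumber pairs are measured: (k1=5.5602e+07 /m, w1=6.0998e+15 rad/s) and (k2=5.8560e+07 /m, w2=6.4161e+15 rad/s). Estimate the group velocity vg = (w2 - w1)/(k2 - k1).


vg = (w2 - w1) / (k2 - k1)
= (6.4161e+15 - 6.0998e+15) / (5.8560e+07 - 5.5602e+07)
= 3.1630e+14 / 2.9580e+06
= 1.0693e+08 m/s

1.0693e+08


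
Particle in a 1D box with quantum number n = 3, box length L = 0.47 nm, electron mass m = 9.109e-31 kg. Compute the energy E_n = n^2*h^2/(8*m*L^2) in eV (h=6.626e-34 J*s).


E = n^2 * h^2 / (8 * m * L^2)
= 3^2 * (6.626e-34)^2 / (8 * 9.109e-31 * (0.47e-9)^2)
= 9 * 4.3904e-67 / (8 * 9.109e-31 * 2.2090e-19)
= 2.4546e-18 J
= 15.3224 eV

15.3224


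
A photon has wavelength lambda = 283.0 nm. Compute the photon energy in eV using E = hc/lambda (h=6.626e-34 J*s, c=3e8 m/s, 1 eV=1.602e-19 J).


E = hc / lambda
= (6.626e-34)(3e8) / (283.0e-9)
= 1.9878e-25 / 2.8300e-07
= 7.0240e-19 J
Converting to eV: 7.0240e-19 / 1.602e-19
= 4.3845 eV

4.3845


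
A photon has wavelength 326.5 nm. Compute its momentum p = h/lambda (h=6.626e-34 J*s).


p = h / lambda
= 6.626e-34 / (326.5e-9)
= 6.626e-34 / 3.2650e-07
= 2.0294e-27 kg*m/s

2.0294e-27


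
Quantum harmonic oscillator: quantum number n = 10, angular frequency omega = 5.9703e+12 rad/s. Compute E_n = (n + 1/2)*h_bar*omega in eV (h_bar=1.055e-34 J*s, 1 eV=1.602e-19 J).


E = (n + 1/2) * h_bar * omega
= (10 + 0.5) * 1.055e-34 * 5.9703e+12
= 10.5 * 6.2987e-22
= 6.6136e-21 J
= 0.0413 eV

0.0413


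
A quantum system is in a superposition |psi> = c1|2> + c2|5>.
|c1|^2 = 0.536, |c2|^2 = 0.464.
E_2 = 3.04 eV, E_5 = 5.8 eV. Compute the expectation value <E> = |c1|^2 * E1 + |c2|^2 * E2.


<E> = |c1|^2 * E1 + |c2|^2 * E2
= 0.536 * 3.04 + 0.464 * 5.8
= 1.6294 + 2.6912
= 4.3206 eV

4.3206


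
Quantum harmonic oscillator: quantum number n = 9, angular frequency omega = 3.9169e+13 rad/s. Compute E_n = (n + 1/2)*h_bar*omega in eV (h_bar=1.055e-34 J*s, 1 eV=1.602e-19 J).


E = (n + 1/2) * h_bar * omega
= (9 + 0.5) * 1.055e-34 * 3.9169e+13
= 9.5 * 4.1323e-21
= 3.9257e-20 J
= 0.2451 eV

0.2451


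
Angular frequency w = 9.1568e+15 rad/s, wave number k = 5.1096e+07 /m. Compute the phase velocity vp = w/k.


vp = w / k
= 9.1568e+15 / 5.1096e+07
= 1.7921e+08 m/s

1.7921e+08


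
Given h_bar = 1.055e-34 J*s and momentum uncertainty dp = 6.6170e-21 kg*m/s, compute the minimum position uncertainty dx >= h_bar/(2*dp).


dx = h_bar / (2 * dp)
= 1.055e-34 / (2 * 6.6170e-21)
= 1.055e-34 / 1.3234e-20
= 7.9719e-15 m

7.9719e-15


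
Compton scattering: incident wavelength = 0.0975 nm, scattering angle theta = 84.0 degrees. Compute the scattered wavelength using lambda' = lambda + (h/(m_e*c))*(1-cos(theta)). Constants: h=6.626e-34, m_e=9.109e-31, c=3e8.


Compton wavelength: h/(m_e*c) = 2.4247e-12 m
d_lambda = 2.4247e-12 * (1 - cos(84.0 deg))
= 2.4247e-12 * 0.895472
= 2.1713e-12 m = 0.002171 nm
lambda' = 0.0975 + 0.002171
= 0.099671 nm

0.099671


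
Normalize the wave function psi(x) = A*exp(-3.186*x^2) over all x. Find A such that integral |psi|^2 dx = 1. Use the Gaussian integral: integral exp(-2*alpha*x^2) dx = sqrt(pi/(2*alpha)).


integral |psi|^2 dx = A^2 * sqrt(pi/(2*alpha)) = 1
A^2 = sqrt(2*alpha/pi)
= sqrt(2 * 3.186 / pi)
= 1.424174
A = sqrt(1.424174)
= 1.1934

1.1934


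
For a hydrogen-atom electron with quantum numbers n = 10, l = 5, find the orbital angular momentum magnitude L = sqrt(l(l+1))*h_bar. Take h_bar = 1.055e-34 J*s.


L = sqrt(l*(l+1)) * h_bar
= sqrt(5 * 6) * 1.055e-34
= sqrt(30) * 1.055e-34
= 5.4772 * 1.055e-34
= 5.7785e-34 J*s

5.7785e-34


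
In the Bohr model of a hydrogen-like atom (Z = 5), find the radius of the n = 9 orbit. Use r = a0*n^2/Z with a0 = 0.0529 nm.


r = a0 * n^2 / Z
= 0.0529 * 9^2 / 5
= 0.0529 * 81 / 5
= 0.857 nm

0.857


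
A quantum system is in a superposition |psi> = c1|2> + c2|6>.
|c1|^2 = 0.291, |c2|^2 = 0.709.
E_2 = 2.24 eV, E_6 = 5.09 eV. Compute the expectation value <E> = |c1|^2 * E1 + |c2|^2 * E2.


<E> = |c1|^2 * E1 + |c2|^2 * E2
= 0.291 * 2.24 + 0.709 * 5.09
= 0.6518 + 3.6088
= 4.2607 eV

4.2607


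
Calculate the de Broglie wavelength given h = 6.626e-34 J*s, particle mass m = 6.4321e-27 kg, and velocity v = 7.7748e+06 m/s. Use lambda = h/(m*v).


lambda = h / (m * v)
= 6.626e-34 / (6.4321e-27 * 7.7748e+06)
= 6.626e-34 / 5.0008e-20
= 1.3250e-14 m

1.3250e-14


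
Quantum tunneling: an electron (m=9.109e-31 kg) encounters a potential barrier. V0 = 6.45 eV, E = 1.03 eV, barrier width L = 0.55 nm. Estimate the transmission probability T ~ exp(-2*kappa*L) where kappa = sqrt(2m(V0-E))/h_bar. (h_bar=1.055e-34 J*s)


V0 - E = 5.42 eV = 8.6828e-19 J
kappa = sqrt(2 * m * (V0-E)) / h_bar
= sqrt(2 * 9.109e-31 * 8.6828e-19) / 1.055e-34
= 1.1921e+10 /m
2*kappa*L = 2 * 1.1921e+10 * 0.55e-9
= 13.1136
T = exp(-13.1136) = 2.017632e-06

2.017632e-06


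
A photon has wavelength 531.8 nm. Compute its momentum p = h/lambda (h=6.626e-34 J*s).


p = h / lambda
= 6.626e-34 / (531.8e-9)
= 6.626e-34 / 5.3180e-07
= 1.2460e-27 kg*m/s

1.2460e-27


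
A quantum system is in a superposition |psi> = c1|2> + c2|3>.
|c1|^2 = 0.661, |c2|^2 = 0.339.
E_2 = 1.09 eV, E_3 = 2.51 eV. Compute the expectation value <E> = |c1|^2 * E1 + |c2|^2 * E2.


<E> = |c1|^2 * E1 + |c2|^2 * E2
= 0.661 * 1.09 + 0.339 * 2.51
= 0.7205 + 0.8509
= 1.5714 eV

1.5714


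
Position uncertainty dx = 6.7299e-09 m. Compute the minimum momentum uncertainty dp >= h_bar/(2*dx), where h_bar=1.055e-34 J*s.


dp = h_bar / (2 * dx)
= 1.055e-34 / (2 * 6.7299e-09)
= 1.055e-34 / 1.3460e-08
= 7.8382e-27 kg*m/s

7.8382e-27


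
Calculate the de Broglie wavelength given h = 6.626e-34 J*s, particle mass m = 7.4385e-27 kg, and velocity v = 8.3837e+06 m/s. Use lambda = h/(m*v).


lambda = h / (m * v)
= 6.626e-34 / (7.4385e-27 * 8.3837e+06)
= 6.626e-34 / 6.2362e-20
= 1.0625e-14 m

1.0625e-14


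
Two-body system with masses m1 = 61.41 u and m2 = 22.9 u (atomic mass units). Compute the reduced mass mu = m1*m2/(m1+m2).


mu = m1 * m2 / (m1 + m2)
= 61.41 * 22.9 / (61.41 + 22.9)
= 1406.289 / 84.31
= 16.68 u

16.68


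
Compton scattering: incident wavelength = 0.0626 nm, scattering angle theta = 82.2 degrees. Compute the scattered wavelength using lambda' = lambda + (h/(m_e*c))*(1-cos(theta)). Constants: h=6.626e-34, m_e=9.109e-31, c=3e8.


Compton wavelength: h/(m_e*c) = 2.4247e-12 m
d_lambda = 2.4247e-12 * (1 - cos(82.2 deg))
= 2.4247e-12 * 0.864284
= 2.0956e-12 m = 0.002096 nm
lambda' = 0.0626 + 0.002096
= 0.064696 nm

0.064696


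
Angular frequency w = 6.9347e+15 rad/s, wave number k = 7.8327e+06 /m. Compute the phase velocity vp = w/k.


vp = w / k
= 6.9347e+15 / 7.8327e+06
= 8.8535e+08 m/s

8.8535e+08


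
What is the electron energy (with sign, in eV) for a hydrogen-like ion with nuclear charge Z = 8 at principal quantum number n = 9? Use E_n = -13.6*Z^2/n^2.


E_n = -13.6 * Z^2 / n^2
= -13.6 * 8^2 / 9^2
= -13.6 * 64 / 81
= -10.7457 eV

-10.7457


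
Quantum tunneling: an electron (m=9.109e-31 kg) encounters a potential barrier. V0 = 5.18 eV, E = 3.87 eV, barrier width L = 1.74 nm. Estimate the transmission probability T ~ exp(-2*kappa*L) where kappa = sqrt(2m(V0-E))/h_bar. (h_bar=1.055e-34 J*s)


V0 - E = 1.31 eV = 2.0986e-19 J
kappa = sqrt(2 * m * (V0-E)) / h_bar
= sqrt(2 * 9.109e-31 * 2.0986e-19) / 1.055e-34
= 5.8609e+09 /m
2*kappa*L = 2 * 5.8609e+09 * 1.74e-9
= 20.396
T = exp(-20.396) = 1.387233e-09

1.387233e-09


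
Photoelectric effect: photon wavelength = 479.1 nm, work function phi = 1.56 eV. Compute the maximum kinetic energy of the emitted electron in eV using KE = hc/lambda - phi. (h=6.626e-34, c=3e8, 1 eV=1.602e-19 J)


E_photon = hc / lambda
= (6.626e-34)(3e8) / (479.1e-9)
= 4.1490e-19 J
= 2.5899 eV
KE = E_photon - phi
= 2.5899 - 1.56
= 1.0299 eV

1.0299


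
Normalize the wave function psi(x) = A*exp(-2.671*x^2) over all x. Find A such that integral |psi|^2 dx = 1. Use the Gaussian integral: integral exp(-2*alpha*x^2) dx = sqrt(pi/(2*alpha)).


integral |psi|^2 dx = A^2 * sqrt(pi/(2*alpha)) = 1
A^2 = sqrt(2*alpha/pi)
= sqrt(2 * 2.671 / pi)
= 1.303998
A = sqrt(1.303998)
= 1.1419

1.1419


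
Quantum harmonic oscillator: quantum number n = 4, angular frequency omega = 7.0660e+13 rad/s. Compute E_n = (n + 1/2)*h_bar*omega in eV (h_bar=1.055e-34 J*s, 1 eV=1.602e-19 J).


E = (n + 1/2) * h_bar * omega
= (4 + 0.5) * 1.055e-34 * 7.0660e+13
= 4.5 * 7.4546e-21
= 3.3546e-20 J
= 0.2094 eV

0.2094


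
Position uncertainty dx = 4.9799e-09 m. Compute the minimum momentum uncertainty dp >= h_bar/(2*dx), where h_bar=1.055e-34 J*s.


dp = h_bar / (2 * dx)
= 1.055e-34 / (2 * 4.9799e-09)
= 1.055e-34 / 9.9598e-09
= 1.0593e-26 kg*m/s

1.0593e-26


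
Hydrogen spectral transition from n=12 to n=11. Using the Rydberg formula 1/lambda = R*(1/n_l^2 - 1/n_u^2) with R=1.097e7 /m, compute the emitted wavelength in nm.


1/lambda = R * (1/n_l^2 - 1/n_u^2)
= 1.097e7 * (1/11^2 - 1/12^2)
= 1.097e7 * (0.008264 - 0.006944)
= 1.097e7 * 0.00132
= 1.4481e+04 /m
lambda = 1 / 1.4481e+04 = 69057.905 nm

69057.905


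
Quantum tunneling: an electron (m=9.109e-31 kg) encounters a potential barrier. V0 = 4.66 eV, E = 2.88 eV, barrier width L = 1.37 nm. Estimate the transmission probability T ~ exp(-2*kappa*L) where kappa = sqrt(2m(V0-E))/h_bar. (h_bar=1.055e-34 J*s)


V0 - E = 1.78 eV = 2.8516e-19 J
kappa = sqrt(2 * m * (V0-E)) / h_bar
= sqrt(2 * 9.109e-31 * 2.8516e-19) / 1.055e-34
= 6.8319e+09 /m
2*kappa*L = 2 * 6.8319e+09 * 1.37e-9
= 18.7193
T = exp(-18.7193) = 7.418385e-09

7.418385e-09


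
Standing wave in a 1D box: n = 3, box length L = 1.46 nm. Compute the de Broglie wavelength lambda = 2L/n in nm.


lambda = 2L / n
= 2 * 1.46 / 3
= 2.92 / 3
= 0.9733 nm

0.9733


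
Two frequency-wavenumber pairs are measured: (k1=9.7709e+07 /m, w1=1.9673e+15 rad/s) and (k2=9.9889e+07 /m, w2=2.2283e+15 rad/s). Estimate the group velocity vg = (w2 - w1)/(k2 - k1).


vg = (w2 - w1) / (k2 - k1)
= (2.2283e+15 - 1.9673e+15) / (9.9889e+07 - 9.7709e+07)
= 2.6100e+14 / 2.1800e+06
= 1.1972e+08 m/s

1.1972e+08


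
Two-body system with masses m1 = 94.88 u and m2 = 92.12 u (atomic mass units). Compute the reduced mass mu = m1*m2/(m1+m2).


mu = m1 * m2 / (m1 + m2)
= 94.88 * 92.12 / (94.88 + 92.12)
= 8740.3456 / 187.0
= 46.7398 u

46.7398


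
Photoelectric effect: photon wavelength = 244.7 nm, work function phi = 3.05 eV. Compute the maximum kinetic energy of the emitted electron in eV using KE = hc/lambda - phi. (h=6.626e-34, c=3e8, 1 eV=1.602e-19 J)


E_photon = hc / lambda
= (6.626e-34)(3e8) / (244.7e-9)
= 8.1234e-19 J
= 5.0708 eV
KE = E_photon - phi
= 5.0708 - 3.05
= 2.0208 eV

2.0208


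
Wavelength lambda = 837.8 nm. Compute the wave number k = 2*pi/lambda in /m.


k = 2 * pi / lambda
= 6.2832 / (837.8e-9)
= 6.2832 / 8.3780e-07
= 7.4996e+06 /m

7.4996e+06


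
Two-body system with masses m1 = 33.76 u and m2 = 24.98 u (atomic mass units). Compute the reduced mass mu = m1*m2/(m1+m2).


mu = m1 * m2 / (m1 + m2)
= 33.76 * 24.98 / (33.76 + 24.98)
= 843.3248 / 58.74
= 14.3569 u

14.3569


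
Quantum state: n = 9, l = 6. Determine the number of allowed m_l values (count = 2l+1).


m_l ranges from -l to +l in integer steps
So m_l goes from -6 to +6
Count = 2l + 1 = 2*6 + 1
= 13

13


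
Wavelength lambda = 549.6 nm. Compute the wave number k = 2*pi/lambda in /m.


k = 2 * pi / lambda
= 6.2832 / (549.6e-9)
= 6.2832 / 5.4960e-07
= 1.1432e+07 /m

1.1432e+07


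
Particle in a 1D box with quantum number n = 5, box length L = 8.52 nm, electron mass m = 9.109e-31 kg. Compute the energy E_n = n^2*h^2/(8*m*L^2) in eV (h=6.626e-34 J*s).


E = n^2 * h^2 / (8 * m * L^2)
= 5^2 * (6.626e-34)^2 / (8 * 9.109e-31 * (8.52e-9)^2)
= 25 * 4.3904e-67 / (8 * 9.109e-31 * 7.2590e-17)
= 2.0749e-20 J
= 0.1295 eV

0.1295


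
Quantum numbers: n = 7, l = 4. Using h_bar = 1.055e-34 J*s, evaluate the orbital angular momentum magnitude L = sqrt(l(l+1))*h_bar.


L = sqrt(l*(l+1)) * h_bar
= sqrt(4 * 5) * 1.055e-34
= sqrt(20) * 1.055e-34
= 4.4721 * 1.055e-34
= 4.7181e-34 J*s

4.7181e-34
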